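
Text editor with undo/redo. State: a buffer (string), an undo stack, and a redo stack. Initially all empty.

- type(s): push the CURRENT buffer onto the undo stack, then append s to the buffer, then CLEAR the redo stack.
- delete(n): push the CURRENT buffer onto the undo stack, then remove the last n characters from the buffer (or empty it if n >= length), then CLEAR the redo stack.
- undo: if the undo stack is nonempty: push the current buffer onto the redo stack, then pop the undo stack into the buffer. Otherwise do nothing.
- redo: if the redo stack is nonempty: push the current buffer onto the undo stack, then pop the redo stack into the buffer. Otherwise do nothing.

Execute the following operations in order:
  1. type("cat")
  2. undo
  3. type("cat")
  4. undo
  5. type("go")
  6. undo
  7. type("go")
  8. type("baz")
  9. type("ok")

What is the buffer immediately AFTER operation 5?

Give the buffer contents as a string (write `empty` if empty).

Answer: go

Derivation:
After op 1 (type): buf='cat' undo_depth=1 redo_depth=0
After op 2 (undo): buf='(empty)' undo_depth=0 redo_depth=1
After op 3 (type): buf='cat' undo_depth=1 redo_depth=0
After op 4 (undo): buf='(empty)' undo_depth=0 redo_depth=1
After op 5 (type): buf='go' undo_depth=1 redo_depth=0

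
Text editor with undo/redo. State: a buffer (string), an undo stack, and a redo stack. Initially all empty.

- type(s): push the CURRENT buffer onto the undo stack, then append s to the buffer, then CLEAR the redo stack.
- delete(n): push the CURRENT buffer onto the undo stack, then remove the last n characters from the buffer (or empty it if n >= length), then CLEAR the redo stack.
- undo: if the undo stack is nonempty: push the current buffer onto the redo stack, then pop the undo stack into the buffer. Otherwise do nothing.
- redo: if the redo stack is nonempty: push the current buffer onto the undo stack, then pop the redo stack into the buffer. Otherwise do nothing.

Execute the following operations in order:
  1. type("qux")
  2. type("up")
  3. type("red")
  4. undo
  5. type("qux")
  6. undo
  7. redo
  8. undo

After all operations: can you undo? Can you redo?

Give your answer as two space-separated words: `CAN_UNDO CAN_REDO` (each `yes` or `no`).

After op 1 (type): buf='qux' undo_depth=1 redo_depth=0
After op 2 (type): buf='quxup' undo_depth=2 redo_depth=0
After op 3 (type): buf='quxupred' undo_depth=3 redo_depth=0
After op 4 (undo): buf='quxup' undo_depth=2 redo_depth=1
After op 5 (type): buf='quxupqux' undo_depth=3 redo_depth=0
After op 6 (undo): buf='quxup' undo_depth=2 redo_depth=1
After op 7 (redo): buf='quxupqux' undo_depth=3 redo_depth=0
After op 8 (undo): buf='quxup' undo_depth=2 redo_depth=1

Answer: yes yes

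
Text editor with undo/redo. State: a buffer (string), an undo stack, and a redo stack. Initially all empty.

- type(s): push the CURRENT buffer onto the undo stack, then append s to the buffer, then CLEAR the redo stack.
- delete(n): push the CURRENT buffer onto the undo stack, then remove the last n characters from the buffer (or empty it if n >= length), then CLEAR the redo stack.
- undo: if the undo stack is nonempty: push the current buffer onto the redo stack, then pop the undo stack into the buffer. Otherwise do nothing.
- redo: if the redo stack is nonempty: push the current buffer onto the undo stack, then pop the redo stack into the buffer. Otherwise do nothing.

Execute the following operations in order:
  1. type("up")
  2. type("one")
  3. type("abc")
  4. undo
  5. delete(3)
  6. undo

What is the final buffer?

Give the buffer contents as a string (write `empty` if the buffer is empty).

Answer: upone

Derivation:
After op 1 (type): buf='up' undo_depth=1 redo_depth=0
After op 2 (type): buf='upone' undo_depth=2 redo_depth=0
After op 3 (type): buf='uponeabc' undo_depth=3 redo_depth=0
After op 4 (undo): buf='upone' undo_depth=2 redo_depth=1
After op 5 (delete): buf='up' undo_depth=3 redo_depth=0
After op 6 (undo): buf='upone' undo_depth=2 redo_depth=1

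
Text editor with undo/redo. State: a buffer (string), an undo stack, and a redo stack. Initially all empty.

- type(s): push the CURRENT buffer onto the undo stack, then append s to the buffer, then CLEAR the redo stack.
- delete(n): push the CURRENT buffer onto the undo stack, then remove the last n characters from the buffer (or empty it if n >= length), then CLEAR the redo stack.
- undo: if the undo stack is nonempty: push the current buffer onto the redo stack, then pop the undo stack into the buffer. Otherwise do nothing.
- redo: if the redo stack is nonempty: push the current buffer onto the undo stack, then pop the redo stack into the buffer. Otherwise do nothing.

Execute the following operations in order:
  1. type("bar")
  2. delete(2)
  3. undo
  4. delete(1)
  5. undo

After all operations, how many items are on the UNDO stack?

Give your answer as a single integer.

Answer: 1

Derivation:
After op 1 (type): buf='bar' undo_depth=1 redo_depth=0
After op 2 (delete): buf='b' undo_depth=2 redo_depth=0
After op 3 (undo): buf='bar' undo_depth=1 redo_depth=1
After op 4 (delete): buf='ba' undo_depth=2 redo_depth=0
After op 5 (undo): buf='bar' undo_depth=1 redo_depth=1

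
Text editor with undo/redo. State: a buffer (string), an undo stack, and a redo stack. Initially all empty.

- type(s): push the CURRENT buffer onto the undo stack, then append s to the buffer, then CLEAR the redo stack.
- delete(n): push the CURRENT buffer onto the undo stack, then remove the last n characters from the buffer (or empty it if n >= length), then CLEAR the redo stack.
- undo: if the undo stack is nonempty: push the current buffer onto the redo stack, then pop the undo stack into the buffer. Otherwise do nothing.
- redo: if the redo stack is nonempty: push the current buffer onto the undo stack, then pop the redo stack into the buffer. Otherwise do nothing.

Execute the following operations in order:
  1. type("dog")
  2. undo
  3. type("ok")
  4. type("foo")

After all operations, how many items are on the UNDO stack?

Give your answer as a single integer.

After op 1 (type): buf='dog' undo_depth=1 redo_depth=0
After op 2 (undo): buf='(empty)' undo_depth=0 redo_depth=1
After op 3 (type): buf='ok' undo_depth=1 redo_depth=0
After op 4 (type): buf='okfoo' undo_depth=2 redo_depth=0

Answer: 2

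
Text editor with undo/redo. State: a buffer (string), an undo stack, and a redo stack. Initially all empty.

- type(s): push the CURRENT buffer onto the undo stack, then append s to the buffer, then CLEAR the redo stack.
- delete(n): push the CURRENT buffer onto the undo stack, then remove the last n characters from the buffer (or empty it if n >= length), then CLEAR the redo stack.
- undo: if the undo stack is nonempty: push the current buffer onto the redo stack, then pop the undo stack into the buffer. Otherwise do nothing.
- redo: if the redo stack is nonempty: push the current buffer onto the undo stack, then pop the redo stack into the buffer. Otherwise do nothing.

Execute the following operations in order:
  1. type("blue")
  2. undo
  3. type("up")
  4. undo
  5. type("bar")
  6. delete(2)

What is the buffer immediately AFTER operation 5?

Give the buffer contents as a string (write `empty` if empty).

After op 1 (type): buf='blue' undo_depth=1 redo_depth=0
After op 2 (undo): buf='(empty)' undo_depth=0 redo_depth=1
After op 3 (type): buf='up' undo_depth=1 redo_depth=0
After op 4 (undo): buf='(empty)' undo_depth=0 redo_depth=1
After op 5 (type): buf='bar' undo_depth=1 redo_depth=0

Answer: bar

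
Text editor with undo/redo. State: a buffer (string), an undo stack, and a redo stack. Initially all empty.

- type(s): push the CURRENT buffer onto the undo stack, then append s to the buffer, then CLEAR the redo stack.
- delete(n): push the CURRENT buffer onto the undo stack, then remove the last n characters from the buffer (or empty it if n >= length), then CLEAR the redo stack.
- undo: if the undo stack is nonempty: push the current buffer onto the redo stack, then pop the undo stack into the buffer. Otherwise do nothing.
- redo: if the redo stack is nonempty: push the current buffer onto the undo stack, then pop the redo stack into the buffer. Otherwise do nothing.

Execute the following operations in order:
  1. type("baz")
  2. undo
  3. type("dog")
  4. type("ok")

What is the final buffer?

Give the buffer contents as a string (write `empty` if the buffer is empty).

After op 1 (type): buf='baz' undo_depth=1 redo_depth=0
After op 2 (undo): buf='(empty)' undo_depth=0 redo_depth=1
After op 3 (type): buf='dog' undo_depth=1 redo_depth=0
After op 4 (type): buf='dogok' undo_depth=2 redo_depth=0

Answer: dogok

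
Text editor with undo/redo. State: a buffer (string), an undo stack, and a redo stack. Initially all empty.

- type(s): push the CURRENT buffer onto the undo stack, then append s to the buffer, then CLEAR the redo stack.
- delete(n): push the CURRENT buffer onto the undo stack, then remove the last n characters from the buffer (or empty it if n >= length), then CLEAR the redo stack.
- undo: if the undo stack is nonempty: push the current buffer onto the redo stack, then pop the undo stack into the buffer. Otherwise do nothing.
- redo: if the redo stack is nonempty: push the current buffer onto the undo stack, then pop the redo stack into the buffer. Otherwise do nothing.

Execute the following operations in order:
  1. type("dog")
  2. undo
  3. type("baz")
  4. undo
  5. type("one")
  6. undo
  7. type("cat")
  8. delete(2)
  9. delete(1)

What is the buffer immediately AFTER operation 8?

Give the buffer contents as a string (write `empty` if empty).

After op 1 (type): buf='dog' undo_depth=1 redo_depth=0
After op 2 (undo): buf='(empty)' undo_depth=0 redo_depth=1
After op 3 (type): buf='baz' undo_depth=1 redo_depth=0
After op 4 (undo): buf='(empty)' undo_depth=0 redo_depth=1
After op 5 (type): buf='one' undo_depth=1 redo_depth=0
After op 6 (undo): buf='(empty)' undo_depth=0 redo_depth=1
After op 7 (type): buf='cat' undo_depth=1 redo_depth=0
After op 8 (delete): buf='c' undo_depth=2 redo_depth=0

Answer: c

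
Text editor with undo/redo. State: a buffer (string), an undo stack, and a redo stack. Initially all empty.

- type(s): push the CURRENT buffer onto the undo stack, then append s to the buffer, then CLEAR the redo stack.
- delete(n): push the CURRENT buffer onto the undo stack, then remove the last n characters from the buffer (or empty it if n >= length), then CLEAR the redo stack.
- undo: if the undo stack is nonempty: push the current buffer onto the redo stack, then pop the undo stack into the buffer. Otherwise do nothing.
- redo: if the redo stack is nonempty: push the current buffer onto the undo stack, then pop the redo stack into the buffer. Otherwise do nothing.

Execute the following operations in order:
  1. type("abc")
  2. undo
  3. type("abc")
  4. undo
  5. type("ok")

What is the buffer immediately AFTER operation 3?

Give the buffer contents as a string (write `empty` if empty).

After op 1 (type): buf='abc' undo_depth=1 redo_depth=0
After op 2 (undo): buf='(empty)' undo_depth=0 redo_depth=1
After op 3 (type): buf='abc' undo_depth=1 redo_depth=0

Answer: abc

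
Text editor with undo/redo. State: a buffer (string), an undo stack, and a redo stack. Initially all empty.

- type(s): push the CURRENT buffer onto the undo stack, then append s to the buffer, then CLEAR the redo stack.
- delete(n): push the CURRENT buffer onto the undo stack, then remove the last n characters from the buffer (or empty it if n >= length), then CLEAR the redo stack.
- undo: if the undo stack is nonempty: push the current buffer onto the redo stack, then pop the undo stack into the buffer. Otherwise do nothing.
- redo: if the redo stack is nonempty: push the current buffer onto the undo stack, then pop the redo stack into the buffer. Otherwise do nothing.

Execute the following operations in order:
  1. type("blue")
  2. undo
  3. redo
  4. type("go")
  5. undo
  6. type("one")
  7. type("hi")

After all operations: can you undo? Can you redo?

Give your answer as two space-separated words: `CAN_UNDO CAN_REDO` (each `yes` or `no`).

After op 1 (type): buf='blue' undo_depth=1 redo_depth=0
After op 2 (undo): buf='(empty)' undo_depth=0 redo_depth=1
After op 3 (redo): buf='blue' undo_depth=1 redo_depth=0
After op 4 (type): buf='bluego' undo_depth=2 redo_depth=0
After op 5 (undo): buf='blue' undo_depth=1 redo_depth=1
After op 6 (type): buf='blueone' undo_depth=2 redo_depth=0
After op 7 (type): buf='blueonehi' undo_depth=3 redo_depth=0

Answer: yes no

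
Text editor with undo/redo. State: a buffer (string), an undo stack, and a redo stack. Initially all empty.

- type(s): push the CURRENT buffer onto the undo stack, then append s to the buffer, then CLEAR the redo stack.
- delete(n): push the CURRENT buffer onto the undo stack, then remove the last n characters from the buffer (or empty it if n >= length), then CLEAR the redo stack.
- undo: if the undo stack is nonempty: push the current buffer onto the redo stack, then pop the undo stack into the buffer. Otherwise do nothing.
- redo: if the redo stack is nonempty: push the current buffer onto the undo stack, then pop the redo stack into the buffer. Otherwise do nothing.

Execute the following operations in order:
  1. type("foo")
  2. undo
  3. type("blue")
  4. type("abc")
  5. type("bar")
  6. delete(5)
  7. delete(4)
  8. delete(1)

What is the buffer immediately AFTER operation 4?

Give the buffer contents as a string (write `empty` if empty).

Answer: blueabc

Derivation:
After op 1 (type): buf='foo' undo_depth=1 redo_depth=0
After op 2 (undo): buf='(empty)' undo_depth=0 redo_depth=1
After op 3 (type): buf='blue' undo_depth=1 redo_depth=0
After op 4 (type): buf='blueabc' undo_depth=2 redo_depth=0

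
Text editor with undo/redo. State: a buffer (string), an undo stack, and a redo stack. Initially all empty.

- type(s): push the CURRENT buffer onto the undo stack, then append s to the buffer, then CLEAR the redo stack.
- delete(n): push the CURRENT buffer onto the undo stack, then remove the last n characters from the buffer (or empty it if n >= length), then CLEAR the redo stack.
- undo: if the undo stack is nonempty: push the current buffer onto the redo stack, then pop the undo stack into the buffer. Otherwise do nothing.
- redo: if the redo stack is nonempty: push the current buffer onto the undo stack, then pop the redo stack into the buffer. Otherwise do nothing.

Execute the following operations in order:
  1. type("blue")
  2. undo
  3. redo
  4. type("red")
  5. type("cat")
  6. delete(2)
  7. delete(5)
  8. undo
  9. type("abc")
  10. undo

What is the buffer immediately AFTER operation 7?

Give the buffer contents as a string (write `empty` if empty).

Answer: blu

Derivation:
After op 1 (type): buf='blue' undo_depth=1 redo_depth=0
After op 2 (undo): buf='(empty)' undo_depth=0 redo_depth=1
After op 3 (redo): buf='blue' undo_depth=1 redo_depth=0
After op 4 (type): buf='bluered' undo_depth=2 redo_depth=0
After op 5 (type): buf='blueredcat' undo_depth=3 redo_depth=0
After op 6 (delete): buf='blueredc' undo_depth=4 redo_depth=0
After op 7 (delete): buf='blu' undo_depth=5 redo_depth=0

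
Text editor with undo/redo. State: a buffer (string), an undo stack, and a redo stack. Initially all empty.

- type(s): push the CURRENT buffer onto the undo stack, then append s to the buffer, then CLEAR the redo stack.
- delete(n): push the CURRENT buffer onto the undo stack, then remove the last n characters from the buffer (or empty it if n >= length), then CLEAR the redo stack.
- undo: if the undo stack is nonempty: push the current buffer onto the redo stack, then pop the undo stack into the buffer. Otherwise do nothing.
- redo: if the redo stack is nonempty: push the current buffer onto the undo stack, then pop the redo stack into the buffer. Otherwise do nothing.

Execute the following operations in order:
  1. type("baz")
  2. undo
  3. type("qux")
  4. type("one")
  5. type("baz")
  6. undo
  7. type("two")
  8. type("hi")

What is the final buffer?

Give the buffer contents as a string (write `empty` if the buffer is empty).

After op 1 (type): buf='baz' undo_depth=1 redo_depth=0
After op 2 (undo): buf='(empty)' undo_depth=0 redo_depth=1
After op 3 (type): buf='qux' undo_depth=1 redo_depth=0
After op 4 (type): buf='quxone' undo_depth=2 redo_depth=0
After op 5 (type): buf='quxonebaz' undo_depth=3 redo_depth=0
After op 6 (undo): buf='quxone' undo_depth=2 redo_depth=1
After op 7 (type): buf='quxonetwo' undo_depth=3 redo_depth=0
After op 8 (type): buf='quxonetwohi' undo_depth=4 redo_depth=0

Answer: quxonetwohi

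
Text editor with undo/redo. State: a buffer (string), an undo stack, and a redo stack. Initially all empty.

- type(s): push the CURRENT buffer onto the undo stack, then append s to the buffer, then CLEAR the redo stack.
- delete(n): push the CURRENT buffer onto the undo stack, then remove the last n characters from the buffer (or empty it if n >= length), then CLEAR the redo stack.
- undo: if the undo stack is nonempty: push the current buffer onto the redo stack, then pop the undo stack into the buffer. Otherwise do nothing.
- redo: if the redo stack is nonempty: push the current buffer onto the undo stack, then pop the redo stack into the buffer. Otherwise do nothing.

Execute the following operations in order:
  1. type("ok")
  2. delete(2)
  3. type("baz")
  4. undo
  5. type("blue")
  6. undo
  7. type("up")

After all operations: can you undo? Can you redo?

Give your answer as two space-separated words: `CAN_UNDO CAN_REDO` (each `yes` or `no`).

Answer: yes no

Derivation:
After op 1 (type): buf='ok' undo_depth=1 redo_depth=0
After op 2 (delete): buf='(empty)' undo_depth=2 redo_depth=0
After op 3 (type): buf='baz' undo_depth=3 redo_depth=0
After op 4 (undo): buf='(empty)' undo_depth=2 redo_depth=1
After op 5 (type): buf='blue' undo_depth=3 redo_depth=0
After op 6 (undo): buf='(empty)' undo_depth=2 redo_depth=1
After op 7 (type): buf='up' undo_depth=3 redo_depth=0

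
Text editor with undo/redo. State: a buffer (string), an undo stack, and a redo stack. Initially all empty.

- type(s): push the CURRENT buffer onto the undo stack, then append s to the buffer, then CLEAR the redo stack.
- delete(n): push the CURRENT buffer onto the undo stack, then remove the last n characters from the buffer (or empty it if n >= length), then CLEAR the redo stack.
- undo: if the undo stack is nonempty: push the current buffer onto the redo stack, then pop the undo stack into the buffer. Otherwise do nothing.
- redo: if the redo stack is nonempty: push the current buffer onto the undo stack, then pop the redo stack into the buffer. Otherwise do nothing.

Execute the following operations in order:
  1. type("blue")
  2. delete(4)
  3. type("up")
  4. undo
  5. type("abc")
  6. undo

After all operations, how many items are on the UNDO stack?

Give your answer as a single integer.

Answer: 2

Derivation:
After op 1 (type): buf='blue' undo_depth=1 redo_depth=0
After op 2 (delete): buf='(empty)' undo_depth=2 redo_depth=0
After op 3 (type): buf='up' undo_depth=3 redo_depth=0
After op 4 (undo): buf='(empty)' undo_depth=2 redo_depth=1
After op 5 (type): buf='abc' undo_depth=3 redo_depth=0
After op 6 (undo): buf='(empty)' undo_depth=2 redo_depth=1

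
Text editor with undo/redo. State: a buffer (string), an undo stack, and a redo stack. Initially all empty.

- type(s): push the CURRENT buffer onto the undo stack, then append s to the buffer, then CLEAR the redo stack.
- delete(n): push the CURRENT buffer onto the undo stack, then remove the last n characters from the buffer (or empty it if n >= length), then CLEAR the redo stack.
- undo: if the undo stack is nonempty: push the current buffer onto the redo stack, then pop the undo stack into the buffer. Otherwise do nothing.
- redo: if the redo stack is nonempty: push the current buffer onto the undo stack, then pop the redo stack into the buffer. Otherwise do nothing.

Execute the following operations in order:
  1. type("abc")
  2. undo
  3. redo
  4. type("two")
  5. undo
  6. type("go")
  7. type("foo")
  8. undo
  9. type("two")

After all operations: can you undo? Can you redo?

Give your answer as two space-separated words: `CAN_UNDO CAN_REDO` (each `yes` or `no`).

After op 1 (type): buf='abc' undo_depth=1 redo_depth=0
After op 2 (undo): buf='(empty)' undo_depth=0 redo_depth=1
After op 3 (redo): buf='abc' undo_depth=1 redo_depth=0
After op 4 (type): buf='abctwo' undo_depth=2 redo_depth=0
After op 5 (undo): buf='abc' undo_depth=1 redo_depth=1
After op 6 (type): buf='abcgo' undo_depth=2 redo_depth=0
After op 7 (type): buf='abcgofoo' undo_depth=3 redo_depth=0
After op 8 (undo): buf='abcgo' undo_depth=2 redo_depth=1
After op 9 (type): buf='abcgotwo' undo_depth=3 redo_depth=0

Answer: yes no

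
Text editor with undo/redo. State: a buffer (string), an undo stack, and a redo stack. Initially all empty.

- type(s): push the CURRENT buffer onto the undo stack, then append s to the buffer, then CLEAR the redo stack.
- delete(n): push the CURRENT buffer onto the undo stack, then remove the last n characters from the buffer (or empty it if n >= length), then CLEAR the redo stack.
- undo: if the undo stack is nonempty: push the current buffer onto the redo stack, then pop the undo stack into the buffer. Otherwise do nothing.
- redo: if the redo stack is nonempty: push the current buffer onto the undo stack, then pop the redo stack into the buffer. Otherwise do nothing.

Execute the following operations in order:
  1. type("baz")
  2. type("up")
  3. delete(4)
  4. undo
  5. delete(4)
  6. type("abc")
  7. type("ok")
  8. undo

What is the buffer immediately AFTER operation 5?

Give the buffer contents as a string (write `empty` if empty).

Answer: b

Derivation:
After op 1 (type): buf='baz' undo_depth=1 redo_depth=0
After op 2 (type): buf='bazup' undo_depth=2 redo_depth=0
After op 3 (delete): buf='b' undo_depth=3 redo_depth=0
After op 4 (undo): buf='bazup' undo_depth=2 redo_depth=1
After op 5 (delete): buf='b' undo_depth=3 redo_depth=0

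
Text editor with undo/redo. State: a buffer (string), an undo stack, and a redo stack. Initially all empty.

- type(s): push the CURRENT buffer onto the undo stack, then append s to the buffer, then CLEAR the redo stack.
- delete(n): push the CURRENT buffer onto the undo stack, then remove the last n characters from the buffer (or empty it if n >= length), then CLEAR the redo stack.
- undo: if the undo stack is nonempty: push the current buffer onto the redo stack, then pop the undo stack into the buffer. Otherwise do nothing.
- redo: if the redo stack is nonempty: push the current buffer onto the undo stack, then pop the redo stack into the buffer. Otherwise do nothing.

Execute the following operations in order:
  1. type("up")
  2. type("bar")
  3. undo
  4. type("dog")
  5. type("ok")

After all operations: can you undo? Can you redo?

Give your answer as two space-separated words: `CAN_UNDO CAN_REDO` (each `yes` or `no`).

Answer: yes no

Derivation:
After op 1 (type): buf='up' undo_depth=1 redo_depth=0
After op 2 (type): buf='upbar' undo_depth=2 redo_depth=0
After op 3 (undo): buf='up' undo_depth=1 redo_depth=1
After op 4 (type): buf='updog' undo_depth=2 redo_depth=0
After op 5 (type): buf='updogok' undo_depth=3 redo_depth=0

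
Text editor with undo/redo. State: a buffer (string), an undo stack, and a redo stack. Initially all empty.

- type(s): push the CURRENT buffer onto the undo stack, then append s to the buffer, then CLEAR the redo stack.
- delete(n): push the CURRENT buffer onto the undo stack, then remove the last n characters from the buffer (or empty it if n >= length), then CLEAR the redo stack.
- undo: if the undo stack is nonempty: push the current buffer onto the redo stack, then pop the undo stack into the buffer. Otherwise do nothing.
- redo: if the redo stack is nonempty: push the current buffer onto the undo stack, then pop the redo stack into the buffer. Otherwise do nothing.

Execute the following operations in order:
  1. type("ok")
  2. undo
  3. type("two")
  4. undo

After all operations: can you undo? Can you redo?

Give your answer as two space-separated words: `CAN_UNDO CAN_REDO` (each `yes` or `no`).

After op 1 (type): buf='ok' undo_depth=1 redo_depth=0
After op 2 (undo): buf='(empty)' undo_depth=0 redo_depth=1
After op 3 (type): buf='two' undo_depth=1 redo_depth=0
After op 4 (undo): buf='(empty)' undo_depth=0 redo_depth=1

Answer: no yes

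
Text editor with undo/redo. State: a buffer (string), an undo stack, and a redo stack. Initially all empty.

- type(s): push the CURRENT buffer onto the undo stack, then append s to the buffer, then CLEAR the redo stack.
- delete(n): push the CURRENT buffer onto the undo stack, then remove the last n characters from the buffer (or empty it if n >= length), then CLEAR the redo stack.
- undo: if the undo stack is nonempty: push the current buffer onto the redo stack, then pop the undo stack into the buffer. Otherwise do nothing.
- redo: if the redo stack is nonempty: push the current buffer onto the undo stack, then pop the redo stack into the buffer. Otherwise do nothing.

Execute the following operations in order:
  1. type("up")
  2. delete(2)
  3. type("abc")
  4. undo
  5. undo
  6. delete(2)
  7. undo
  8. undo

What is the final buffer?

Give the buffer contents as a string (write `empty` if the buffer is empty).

Answer: empty

Derivation:
After op 1 (type): buf='up' undo_depth=1 redo_depth=0
After op 2 (delete): buf='(empty)' undo_depth=2 redo_depth=0
After op 3 (type): buf='abc' undo_depth=3 redo_depth=0
After op 4 (undo): buf='(empty)' undo_depth=2 redo_depth=1
After op 5 (undo): buf='up' undo_depth=1 redo_depth=2
After op 6 (delete): buf='(empty)' undo_depth=2 redo_depth=0
After op 7 (undo): buf='up' undo_depth=1 redo_depth=1
After op 8 (undo): buf='(empty)' undo_depth=0 redo_depth=2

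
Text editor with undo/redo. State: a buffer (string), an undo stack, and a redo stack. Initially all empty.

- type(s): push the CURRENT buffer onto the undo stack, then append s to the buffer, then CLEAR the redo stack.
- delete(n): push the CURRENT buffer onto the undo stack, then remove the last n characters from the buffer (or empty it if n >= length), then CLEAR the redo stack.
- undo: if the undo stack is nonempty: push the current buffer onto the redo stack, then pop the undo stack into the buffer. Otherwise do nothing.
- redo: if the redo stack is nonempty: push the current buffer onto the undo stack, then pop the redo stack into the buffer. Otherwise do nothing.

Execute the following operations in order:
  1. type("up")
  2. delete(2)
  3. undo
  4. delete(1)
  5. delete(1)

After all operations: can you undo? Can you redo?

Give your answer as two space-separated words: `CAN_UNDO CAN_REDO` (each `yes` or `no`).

After op 1 (type): buf='up' undo_depth=1 redo_depth=0
After op 2 (delete): buf='(empty)' undo_depth=2 redo_depth=0
After op 3 (undo): buf='up' undo_depth=1 redo_depth=1
After op 4 (delete): buf='u' undo_depth=2 redo_depth=0
After op 5 (delete): buf='(empty)' undo_depth=3 redo_depth=0

Answer: yes no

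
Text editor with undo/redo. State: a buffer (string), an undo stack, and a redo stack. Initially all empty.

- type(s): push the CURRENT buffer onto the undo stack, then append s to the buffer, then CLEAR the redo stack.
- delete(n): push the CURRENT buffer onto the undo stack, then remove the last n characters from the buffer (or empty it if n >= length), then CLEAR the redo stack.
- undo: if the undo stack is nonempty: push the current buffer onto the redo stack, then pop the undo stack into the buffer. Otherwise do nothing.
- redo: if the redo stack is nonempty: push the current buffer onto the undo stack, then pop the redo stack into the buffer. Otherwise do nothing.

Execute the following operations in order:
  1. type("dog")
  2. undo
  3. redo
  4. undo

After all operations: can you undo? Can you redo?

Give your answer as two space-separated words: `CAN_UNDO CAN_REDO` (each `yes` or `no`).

After op 1 (type): buf='dog' undo_depth=1 redo_depth=0
After op 2 (undo): buf='(empty)' undo_depth=0 redo_depth=1
After op 3 (redo): buf='dog' undo_depth=1 redo_depth=0
After op 4 (undo): buf='(empty)' undo_depth=0 redo_depth=1

Answer: no yes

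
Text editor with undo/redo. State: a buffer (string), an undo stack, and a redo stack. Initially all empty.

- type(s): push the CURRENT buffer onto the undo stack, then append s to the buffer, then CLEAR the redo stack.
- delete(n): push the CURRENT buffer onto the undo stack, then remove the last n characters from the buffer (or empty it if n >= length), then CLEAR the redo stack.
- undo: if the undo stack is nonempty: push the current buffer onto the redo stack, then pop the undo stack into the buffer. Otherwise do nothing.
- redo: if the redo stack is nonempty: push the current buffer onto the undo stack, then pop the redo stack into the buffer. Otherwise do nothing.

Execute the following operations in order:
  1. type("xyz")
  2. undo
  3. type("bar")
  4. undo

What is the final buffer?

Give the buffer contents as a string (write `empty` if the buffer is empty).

Answer: empty

Derivation:
After op 1 (type): buf='xyz' undo_depth=1 redo_depth=0
After op 2 (undo): buf='(empty)' undo_depth=0 redo_depth=1
After op 3 (type): buf='bar' undo_depth=1 redo_depth=0
After op 4 (undo): buf='(empty)' undo_depth=0 redo_depth=1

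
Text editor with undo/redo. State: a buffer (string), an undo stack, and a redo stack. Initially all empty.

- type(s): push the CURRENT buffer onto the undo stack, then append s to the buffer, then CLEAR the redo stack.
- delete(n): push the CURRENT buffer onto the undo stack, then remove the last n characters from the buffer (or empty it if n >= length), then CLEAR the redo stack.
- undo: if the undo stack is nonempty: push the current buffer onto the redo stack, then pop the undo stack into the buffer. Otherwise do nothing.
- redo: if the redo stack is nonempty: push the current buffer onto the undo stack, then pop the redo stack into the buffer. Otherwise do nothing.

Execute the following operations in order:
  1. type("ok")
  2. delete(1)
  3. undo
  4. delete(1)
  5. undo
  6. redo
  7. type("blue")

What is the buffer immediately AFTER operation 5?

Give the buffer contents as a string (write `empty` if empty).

After op 1 (type): buf='ok' undo_depth=1 redo_depth=0
After op 2 (delete): buf='o' undo_depth=2 redo_depth=0
After op 3 (undo): buf='ok' undo_depth=1 redo_depth=1
After op 4 (delete): buf='o' undo_depth=2 redo_depth=0
After op 5 (undo): buf='ok' undo_depth=1 redo_depth=1

Answer: ok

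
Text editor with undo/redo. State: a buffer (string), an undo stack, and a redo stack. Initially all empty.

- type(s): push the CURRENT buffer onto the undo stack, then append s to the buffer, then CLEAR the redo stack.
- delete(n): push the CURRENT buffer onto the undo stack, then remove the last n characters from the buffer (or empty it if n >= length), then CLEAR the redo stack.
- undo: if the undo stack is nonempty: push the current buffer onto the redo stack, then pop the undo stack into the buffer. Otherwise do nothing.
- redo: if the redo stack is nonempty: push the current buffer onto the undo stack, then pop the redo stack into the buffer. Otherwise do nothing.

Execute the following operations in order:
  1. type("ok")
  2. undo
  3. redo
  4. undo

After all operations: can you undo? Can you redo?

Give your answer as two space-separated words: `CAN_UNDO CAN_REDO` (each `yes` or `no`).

After op 1 (type): buf='ok' undo_depth=1 redo_depth=0
After op 2 (undo): buf='(empty)' undo_depth=0 redo_depth=1
After op 3 (redo): buf='ok' undo_depth=1 redo_depth=0
After op 4 (undo): buf='(empty)' undo_depth=0 redo_depth=1

Answer: no yes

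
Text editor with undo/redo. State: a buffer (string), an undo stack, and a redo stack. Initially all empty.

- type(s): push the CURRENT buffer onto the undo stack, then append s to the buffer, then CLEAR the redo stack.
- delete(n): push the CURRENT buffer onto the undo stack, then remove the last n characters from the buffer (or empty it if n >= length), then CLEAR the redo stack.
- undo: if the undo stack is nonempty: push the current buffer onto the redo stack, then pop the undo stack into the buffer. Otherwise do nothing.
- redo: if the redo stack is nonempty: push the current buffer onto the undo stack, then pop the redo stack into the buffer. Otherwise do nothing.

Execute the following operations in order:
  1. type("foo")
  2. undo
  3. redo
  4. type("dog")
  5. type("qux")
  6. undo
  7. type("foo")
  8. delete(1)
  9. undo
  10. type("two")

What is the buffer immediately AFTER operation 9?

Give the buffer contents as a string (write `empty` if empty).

Answer: foodogfoo

Derivation:
After op 1 (type): buf='foo' undo_depth=1 redo_depth=0
After op 2 (undo): buf='(empty)' undo_depth=0 redo_depth=1
After op 3 (redo): buf='foo' undo_depth=1 redo_depth=0
After op 4 (type): buf='foodog' undo_depth=2 redo_depth=0
After op 5 (type): buf='foodogqux' undo_depth=3 redo_depth=0
After op 6 (undo): buf='foodog' undo_depth=2 redo_depth=1
After op 7 (type): buf='foodogfoo' undo_depth=3 redo_depth=0
After op 8 (delete): buf='foodogfo' undo_depth=4 redo_depth=0
After op 9 (undo): buf='foodogfoo' undo_depth=3 redo_depth=1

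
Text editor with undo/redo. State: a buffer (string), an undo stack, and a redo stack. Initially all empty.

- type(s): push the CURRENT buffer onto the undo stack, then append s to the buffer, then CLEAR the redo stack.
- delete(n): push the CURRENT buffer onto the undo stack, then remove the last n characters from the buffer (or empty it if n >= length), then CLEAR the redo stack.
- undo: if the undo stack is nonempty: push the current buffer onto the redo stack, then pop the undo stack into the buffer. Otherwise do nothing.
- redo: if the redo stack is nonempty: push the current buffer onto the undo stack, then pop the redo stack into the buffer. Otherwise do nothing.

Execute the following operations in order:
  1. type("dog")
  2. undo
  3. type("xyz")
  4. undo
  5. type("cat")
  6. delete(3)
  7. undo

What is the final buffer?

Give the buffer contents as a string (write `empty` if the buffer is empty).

Answer: cat

Derivation:
After op 1 (type): buf='dog' undo_depth=1 redo_depth=0
After op 2 (undo): buf='(empty)' undo_depth=0 redo_depth=1
After op 3 (type): buf='xyz' undo_depth=1 redo_depth=0
After op 4 (undo): buf='(empty)' undo_depth=0 redo_depth=1
After op 5 (type): buf='cat' undo_depth=1 redo_depth=0
After op 6 (delete): buf='(empty)' undo_depth=2 redo_depth=0
After op 7 (undo): buf='cat' undo_depth=1 redo_depth=1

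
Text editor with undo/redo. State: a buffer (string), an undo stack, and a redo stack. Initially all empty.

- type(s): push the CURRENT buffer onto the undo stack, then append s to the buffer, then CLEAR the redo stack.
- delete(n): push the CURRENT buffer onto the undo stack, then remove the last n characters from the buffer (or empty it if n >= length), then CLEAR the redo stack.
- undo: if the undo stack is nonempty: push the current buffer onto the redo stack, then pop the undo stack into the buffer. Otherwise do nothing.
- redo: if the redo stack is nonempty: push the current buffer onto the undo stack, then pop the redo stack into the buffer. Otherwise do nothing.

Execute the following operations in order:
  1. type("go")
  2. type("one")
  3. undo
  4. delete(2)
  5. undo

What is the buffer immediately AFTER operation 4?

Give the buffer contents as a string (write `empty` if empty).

After op 1 (type): buf='go' undo_depth=1 redo_depth=0
After op 2 (type): buf='goone' undo_depth=2 redo_depth=0
After op 3 (undo): buf='go' undo_depth=1 redo_depth=1
After op 4 (delete): buf='(empty)' undo_depth=2 redo_depth=0

Answer: empty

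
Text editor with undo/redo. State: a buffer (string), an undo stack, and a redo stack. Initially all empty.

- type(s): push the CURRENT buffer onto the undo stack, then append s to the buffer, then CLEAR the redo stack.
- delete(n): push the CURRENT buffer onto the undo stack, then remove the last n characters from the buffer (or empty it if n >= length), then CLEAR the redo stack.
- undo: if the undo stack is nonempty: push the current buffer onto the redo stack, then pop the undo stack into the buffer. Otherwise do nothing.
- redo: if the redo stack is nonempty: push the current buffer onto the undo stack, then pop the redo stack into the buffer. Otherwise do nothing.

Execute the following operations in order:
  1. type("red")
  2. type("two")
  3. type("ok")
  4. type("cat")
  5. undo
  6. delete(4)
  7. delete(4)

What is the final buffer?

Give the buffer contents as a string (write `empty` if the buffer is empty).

Answer: empty

Derivation:
After op 1 (type): buf='red' undo_depth=1 redo_depth=0
After op 2 (type): buf='redtwo' undo_depth=2 redo_depth=0
After op 3 (type): buf='redtwook' undo_depth=3 redo_depth=0
After op 4 (type): buf='redtwookcat' undo_depth=4 redo_depth=0
After op 5 (undo): buf='redtwook' undo_depth=3 redo_depth=1
After op 6 (delete): buf='redt' undo_depth=4 redo_depth=0
After op 7 (delete): buf='(empty)' undo_depth=5 redo_depth=0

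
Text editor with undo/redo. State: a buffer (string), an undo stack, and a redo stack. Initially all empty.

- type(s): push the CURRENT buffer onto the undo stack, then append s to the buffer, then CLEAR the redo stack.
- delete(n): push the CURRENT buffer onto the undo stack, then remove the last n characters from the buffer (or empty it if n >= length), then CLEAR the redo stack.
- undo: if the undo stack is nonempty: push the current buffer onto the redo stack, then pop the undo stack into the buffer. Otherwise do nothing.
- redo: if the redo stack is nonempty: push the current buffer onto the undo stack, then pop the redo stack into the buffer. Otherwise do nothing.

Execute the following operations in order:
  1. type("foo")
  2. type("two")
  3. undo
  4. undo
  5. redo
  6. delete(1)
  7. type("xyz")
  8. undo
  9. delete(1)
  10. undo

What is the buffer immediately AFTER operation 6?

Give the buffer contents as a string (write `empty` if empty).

After op 1 (type): buf='foo' undo_depth=1 redo_depth=0
After op 2 (type): buf='footwo' undo_depth=2 redo_depth=0
After op 3 (undo): buf='foo' undo_depth=1 redo_depth=1
After op 4 (undo): buf='(empty)' undo_depth=0 redo_depth=2
After op 5 (redo): buf='foo' undo_depth=1 redo_depth=1
After op 6 (delete): buf='fo' undo_depth=2 redo_depth=0

Answer: fo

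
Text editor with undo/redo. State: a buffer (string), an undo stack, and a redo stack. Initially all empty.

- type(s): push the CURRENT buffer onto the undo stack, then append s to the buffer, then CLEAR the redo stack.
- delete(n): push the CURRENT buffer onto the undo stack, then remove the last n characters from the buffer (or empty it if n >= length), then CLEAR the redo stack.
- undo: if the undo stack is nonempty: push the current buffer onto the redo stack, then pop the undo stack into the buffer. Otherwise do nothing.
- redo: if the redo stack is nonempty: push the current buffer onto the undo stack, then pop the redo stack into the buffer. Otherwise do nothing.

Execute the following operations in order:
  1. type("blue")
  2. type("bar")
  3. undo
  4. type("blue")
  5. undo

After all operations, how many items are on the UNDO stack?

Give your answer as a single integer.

Answer: 1

Derivation:
After op 1 (type): buf='blue' undo_depth=1 redo_depth=0
After op 2 (type): buf='bluebar' undo_depth=2 redo_depth=0
After op 3 (undo): buf='blue' undo_depth=1 redo_depth=1
After op 4 (type): buf='blueblue' undo_depth=2 redo_depth=0
After op 5 (undo): buf='blue' undo_depth=1 redo_depth=1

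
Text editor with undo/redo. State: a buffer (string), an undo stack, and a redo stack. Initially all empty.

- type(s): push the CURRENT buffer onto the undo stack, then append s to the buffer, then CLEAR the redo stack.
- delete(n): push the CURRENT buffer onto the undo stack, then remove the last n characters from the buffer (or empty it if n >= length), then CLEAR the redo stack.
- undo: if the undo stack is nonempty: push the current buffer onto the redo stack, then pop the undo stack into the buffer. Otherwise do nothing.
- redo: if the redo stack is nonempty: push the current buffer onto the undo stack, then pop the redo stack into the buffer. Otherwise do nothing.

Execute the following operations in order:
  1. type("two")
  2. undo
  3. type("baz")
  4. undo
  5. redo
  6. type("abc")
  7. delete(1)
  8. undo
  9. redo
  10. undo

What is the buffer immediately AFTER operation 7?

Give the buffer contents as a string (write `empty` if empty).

After op 1 (type): buf='two' undo_depth=1 redo_depth=0
After op 2 (undo): buf='(empty)' undo_depth=0 redo_depth=1
After op 3 (type): buf='baz' undo_depth=1 redo_depth=0
After op 4 (undo): buf='(empty)' undo_depth=0 redo_depth=1
After op 5 (redo): buf='baz' undo_depth=1 redo_depth=0
After op 6 (type): buf='bazabc' undo_depth=2 redo_depth=0
After op 7 (delete): buf='bazab' undo_depth=3 redo_depth=0

Answer: bazab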